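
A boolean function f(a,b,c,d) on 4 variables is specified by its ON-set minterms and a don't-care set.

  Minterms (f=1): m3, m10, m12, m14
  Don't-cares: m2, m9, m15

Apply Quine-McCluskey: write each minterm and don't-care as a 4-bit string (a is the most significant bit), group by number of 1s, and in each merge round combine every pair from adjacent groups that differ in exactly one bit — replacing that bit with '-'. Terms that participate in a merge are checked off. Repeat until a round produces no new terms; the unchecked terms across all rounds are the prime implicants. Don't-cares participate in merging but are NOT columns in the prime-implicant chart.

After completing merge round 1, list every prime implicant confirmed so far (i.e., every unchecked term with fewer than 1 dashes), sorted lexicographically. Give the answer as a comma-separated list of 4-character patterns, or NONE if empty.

1001

size-2^0 implicants → 0010(✓)  0011(✓)  1001  1010(✓)  1100(✓)  1110(✓)  1111(✓)
size-2^1 implicants → -010  001-  1-10  11-0  111-
Unchecked terms (primes): -010, 001-, 1-10, 1001, 11-0, 111-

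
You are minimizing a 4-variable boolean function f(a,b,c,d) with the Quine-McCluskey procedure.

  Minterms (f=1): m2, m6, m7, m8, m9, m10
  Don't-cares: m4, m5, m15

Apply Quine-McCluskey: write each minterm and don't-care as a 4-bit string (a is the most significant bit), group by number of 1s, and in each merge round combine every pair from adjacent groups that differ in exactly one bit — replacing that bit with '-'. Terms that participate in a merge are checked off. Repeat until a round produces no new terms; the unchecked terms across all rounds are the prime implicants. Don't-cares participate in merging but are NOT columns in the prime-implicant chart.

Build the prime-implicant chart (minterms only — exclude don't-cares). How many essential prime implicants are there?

[col 0] 0010*, 0100*, 0101*, 0110*, 0111*, 1000*, 1001*, 1010*, 1111*
[col 1] -010, -111, 0-10, 01-0*, 01-1*, 010-*, 011-*, 10-0, 100-
[col 2] 01--
Prime implicants: -010, -111, 0-10, 01--, 10-0, 100-
PI chart (minterm → PIs covering it):
  2 | -010,0-10
  6 | 0-10,01--
  7 | -111,01--
  8 | 10-0,100-
  9 | 100-  (sole → essential)
  10 | -010,10-0
Essential prime implicants: 100-

1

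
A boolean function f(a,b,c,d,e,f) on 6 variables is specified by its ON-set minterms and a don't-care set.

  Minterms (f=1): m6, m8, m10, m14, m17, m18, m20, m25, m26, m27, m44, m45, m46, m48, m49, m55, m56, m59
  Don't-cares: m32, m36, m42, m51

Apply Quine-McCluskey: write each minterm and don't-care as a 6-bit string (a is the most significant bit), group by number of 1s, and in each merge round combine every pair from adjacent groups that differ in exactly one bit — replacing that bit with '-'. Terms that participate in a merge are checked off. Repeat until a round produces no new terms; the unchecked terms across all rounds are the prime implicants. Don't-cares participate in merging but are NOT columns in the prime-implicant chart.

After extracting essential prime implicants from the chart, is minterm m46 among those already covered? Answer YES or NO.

[col 0] 000110*, 001000*, 001010*, 001110*, 010001*, 010010*, 010100, 011001*, 011010*, 011011*, 100000*, 100100*, 101010*, 101100*, 101101*, 101110*, 110000*, 110001*, 110011*, 110111*, 111000*, 111011*
[col 1] -01010*, -01110*, -10001, -11011, 0-1010, 00-110, 001-10*, 0010-0, 01-001, 01-010, 0110-1, 01101-, 1-0000, 10-100, 100-00, 101-10*, 1011-0, 10110-, 11-000, 11-011, 110-11, 1100-1, 11000-
[col 2] -01-10
Prime implicants: -01-10, -10001, -11011, 0-1010, 00-110, 0010-0, 01-001, 01-010, 010100, 0110-1, 01101-, 1-0000, 10-100, 100-00, 1011-0, 10110-, 11-000, 11-011, 110-11, 1100-1, 11000-
PI chart (minterm → PIs covering it):
  6 | 00-110  (sole → essential)
  8 | 0010-0  (sole → essential)
  10 | -01-10,0-1010,0010-0
  14 | -01-10,00-110
  17 | -10001,01-001
  18 | 01-010  (sole → essential)
  20 | 010100  (sole → essential)
  25 | 01-001,0110-1
  26 | 0-1010,01-010,01101-
  27 | -11011,0110-1,01101-
  44 | 10-100,1011-0,10110-
  45 | 10110-  (sole → essential)
  46 | -01-10,1011-0
  48 | 1-0000,11-000,11000-
  49 | -10001,1100-1,11000-
  55 | 110-11  (sole → essential)
  56 | 11-000  (sole → essential)
  59 | -11011,11-011
Essential prime implicants: 00-110, 0010-0, 01-010, 010100, 10110-, 11-000, 110-11

NO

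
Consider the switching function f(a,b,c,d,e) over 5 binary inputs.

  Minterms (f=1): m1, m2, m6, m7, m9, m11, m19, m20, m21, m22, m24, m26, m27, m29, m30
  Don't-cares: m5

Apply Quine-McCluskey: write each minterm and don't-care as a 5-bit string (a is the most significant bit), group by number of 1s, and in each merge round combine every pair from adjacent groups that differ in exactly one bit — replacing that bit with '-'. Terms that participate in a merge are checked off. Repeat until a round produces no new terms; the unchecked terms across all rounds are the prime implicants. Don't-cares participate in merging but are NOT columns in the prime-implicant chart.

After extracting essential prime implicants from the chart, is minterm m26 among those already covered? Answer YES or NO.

YES

Round 0: 00001✓ 00010✓ 00101✓ 00110✓ 00111✓ 01001✓ 01011✓ 10011✓ 10100✓ 10101✓ 10110✓ 11000✓ 11010✓ 11011✓ 11101✓ 11110✓
Round 1: -0101 -0110 -1011 0-001 00-01 00-10 001-1 0011- 010-1 1-011 1-101 1-110 101-0 1010- 11-10 110-0 1101-
PIs = {-0101, -0110, -1011, 0-001, 00-01, 00-10, 001-1, 0011-, 010-1, 1-011, 1-101, 1-110, 101-0, 1010-, 11-10, 110-0, 1101-}
Coverage chart:
  m1: 0-001,00-01
  m2: 00-10 ←essential
  m6: -0110,00-10,0011-
  m7: 001-1,0011-
  m9: 0-001,010-1
  m11: -1011,010-1
  m19: 1-011 ←essential
  m20: 101-0,1010-
  m21: -0101,1-101,1010-
  m22: -0110,1-110,101-0
  m24: 110-0 ←essential
  m26: 11-10,110-0,1101-
  m27: -1011,1-011,1101-
  m29: 1-101 ←essential
  m30: 1-110,11-10
Essential: 00-10, 1-011, 1-101, 110-0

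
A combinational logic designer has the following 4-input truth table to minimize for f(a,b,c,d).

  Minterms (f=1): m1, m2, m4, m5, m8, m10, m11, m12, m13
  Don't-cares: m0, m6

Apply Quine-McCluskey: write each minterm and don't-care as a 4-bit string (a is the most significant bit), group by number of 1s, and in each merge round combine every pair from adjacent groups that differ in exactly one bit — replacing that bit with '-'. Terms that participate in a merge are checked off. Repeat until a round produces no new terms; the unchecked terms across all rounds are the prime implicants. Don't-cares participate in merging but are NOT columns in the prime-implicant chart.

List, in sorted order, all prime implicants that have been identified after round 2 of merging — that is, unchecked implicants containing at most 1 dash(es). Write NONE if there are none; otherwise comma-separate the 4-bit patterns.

Round 0: 0000✓ 0001✓ 0010✓ 0100✓ 0101✓ 0110✓ 1000✓ 1010✓ 1011✓ 1100✓ 1101✓
Round 1: -000✓ -010✓ -100✓ -101✓ 0-00✓ 0-01✓ 0-10✓ 00-0✓ 000-✓ 01-0✓ 010-✓ 1-00✓ 10-0✓ 101- 110-✓
Round 2: --00 -0-0 -10- 0--0 0-0-
PIs = {--00, -0-0, -10-, 0--0, 0-0-, 101-}

101-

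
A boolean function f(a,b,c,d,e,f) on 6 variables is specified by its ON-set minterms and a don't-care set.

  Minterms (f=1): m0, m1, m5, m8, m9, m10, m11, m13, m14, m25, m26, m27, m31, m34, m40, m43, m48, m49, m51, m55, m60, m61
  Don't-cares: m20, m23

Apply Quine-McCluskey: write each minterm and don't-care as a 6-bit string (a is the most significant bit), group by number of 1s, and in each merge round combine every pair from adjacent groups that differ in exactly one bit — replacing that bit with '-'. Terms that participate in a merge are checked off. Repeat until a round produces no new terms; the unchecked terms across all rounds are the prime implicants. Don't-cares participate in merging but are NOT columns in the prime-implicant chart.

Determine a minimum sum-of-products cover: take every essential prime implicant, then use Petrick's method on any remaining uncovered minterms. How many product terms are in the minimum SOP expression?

12

[col 0] 000000*, 000001*, 000101*, 001000*, 001001*, 001010*, 001011*, 001101*, 001110*, 010100, 010111*, 011001*, 011010*, 011011*, 011111*, 100010, 101000*, 101011*, 110000*, 110001*, 110011*, 110111*, 111100*, 111101*
[col 1] -01000, -01011, -10111, 0-1001*, 0-1010*, 0-1011*, 00-000*, 00-001*, 00-101*, 000-01*, 00000-*, 001-01*, 001-10, 0010-0*, 0010-1*, 00100-*, 00101-*, 01-111, 011-11, 0110-1*, 01101-*, 110-11, 1100-1, 11000-, 11110-
[col 2] 0-10-1, 0-101-, 00--01, 00-00-, 0010--
Prime implicants: -01000, -01011, -10111, 0-10-1, 0-101-, 00--01, 00-00-, 001-10, 0010--, 01-111, 010100, 011-11, 100010, 110-11, 1100-1, 11000-, 11110-
PI chart (minterm → PIs covering it):
  0 | 00-00-  (sole → essential)
  1 | 00--01,00-00-
  5 | 00--01  (sole → essential)
  8 | -01000,00-00-,0010--
  9 | 0-10-1,00--01,00-00-,0010--
  10 | 0-101-,001-10,0010--
  11 | -01011,0-10-1,0-101-,0010--
  13 | 00--01  (sole → essential)
  14 | 001-10  (sole → essential)
  25 | 0-10-1  (sole → essential)
  26 | 0-101-  (sole → essential)
  27 | 0-10-1,0-101-,011-11
  31 | 01-111,011-11
  34 | 100010  (sole → essential)
  40 | -01000  (sole → essential)
  43 | -01011  (sole → essential)
  48 | 11000-  (sole → essential)
  49 | 1100-1,11000-
  51 | 110-11,1100-1
  55 | -10111,110-11
  60 | 11110-  (sole → essential)
  61 | 11110-  (sole → essential)
Essential prime implicants: -01000, -01011, 0-10-1, 0-101-, 00--01, 00-00-, 001-10, 100010, 11000-, 11110-
Petrick residual → 01-111, 110-11
Minimum SOP uses 12 PIs: b'cd'e'f' + b'cd'ef + a'cd'f + a'cd'e + a'b'e'f + a'b'd'e' + a'b'cef' + a'bdef + ab'c'd'ef' + abc'ef + abc'd'e' + abcde'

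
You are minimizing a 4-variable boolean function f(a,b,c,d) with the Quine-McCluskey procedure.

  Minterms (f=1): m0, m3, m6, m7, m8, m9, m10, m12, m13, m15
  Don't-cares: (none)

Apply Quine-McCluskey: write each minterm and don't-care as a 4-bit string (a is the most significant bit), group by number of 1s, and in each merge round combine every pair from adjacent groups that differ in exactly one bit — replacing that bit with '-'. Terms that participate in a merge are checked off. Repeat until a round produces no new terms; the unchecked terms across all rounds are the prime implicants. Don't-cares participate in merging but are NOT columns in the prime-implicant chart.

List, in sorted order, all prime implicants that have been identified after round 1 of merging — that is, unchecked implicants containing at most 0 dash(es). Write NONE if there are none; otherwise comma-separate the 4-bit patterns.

NONE

[col 0] 0000*, 0011*, 0110*, 0111*, 1000*, 1001*, 1010*, 1100*, 1101*, 1111*
[col 1] -000, -111, 0-11, 011-, 1-00*, 1-01*, 10-0, 100-*, 11-1, 110-*
[col 2] 1-0-
Prime implicants: -000, -111, 0-11, 011-, 1-0-, 10-0, 11-1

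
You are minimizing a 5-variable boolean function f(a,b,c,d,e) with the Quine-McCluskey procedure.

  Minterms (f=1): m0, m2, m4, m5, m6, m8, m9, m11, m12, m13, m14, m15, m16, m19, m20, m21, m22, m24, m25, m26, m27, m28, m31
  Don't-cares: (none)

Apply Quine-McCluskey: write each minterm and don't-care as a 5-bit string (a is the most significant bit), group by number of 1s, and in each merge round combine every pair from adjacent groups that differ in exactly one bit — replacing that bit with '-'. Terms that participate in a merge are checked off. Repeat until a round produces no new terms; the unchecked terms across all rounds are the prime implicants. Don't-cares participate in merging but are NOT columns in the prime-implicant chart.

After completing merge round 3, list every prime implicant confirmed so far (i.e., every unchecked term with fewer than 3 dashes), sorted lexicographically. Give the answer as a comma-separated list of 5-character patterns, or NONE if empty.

size-2^0 implicants → 00000(✓)  00010(✓)  00100(✓)  00101(✓)  00110(✓)  01000(✓)  01001(✓)  01011(✓)  01100(✓)  01101(✓)  01110(✓)  01111(✓)  10000(✓)  10011(✓)  10100(✓)  10101(✓)  10110(✓)  11000(✓)  11001(✓)  11010(✓)  11011(✓)  11100(✓)  11111(✓)
size-2^1 implicants → -0000(✓)  -0100(✓)  -0101(✓)  -0110(✓)  -1000(✓)  -1001(✓)  -1011(✓)  -1100(✓)  -1111(✓)  0-000(✓)  0-100(✓)  0-101(✓)  0-110(✓)  00-00(✓)  00-10(✓)  000-0(✓)  001-0(✓)  0010-(✓)  01-00(✓)  01-01(✓)  01-11(✓)  010-1(✓)  0100-(✓)  011-0(✓)  011-1(✓)  0110-(✓)  0111-(✓)  1-000(✓)  1-011  1-100(✓)  10-00(✓)  101-0(✓)  1010-(✓)  11-00(✓)  11-11(✓)  110-0(✓)  110-1(✓)  1100-(✓)  1101-(✓)
size-2^2 implicants → --000(✓)  --100(✓)  -0-00(✓)  -01-0  -010-  -1-00(✓)  -1-11  -10-1  -100-  0--00(✓)  0-1-0  0-10-  00--0  01--1  01-0-  011--  1--00(✓)  110--
size-2^3 implicants → ---00
Unchecked terms (primes): ---00, -01-0, -010-, -1-11, -10-1, -100-, 0-1-0, 0-10-, 00--0, 01--1, 01-0-, 011--, 1-011, 110--

-01-0, -010-, -1-11, -10-1, -100-, 0-1-0, 0-10-, 00--0, 01--1, 01-0-, 011--, 1-011, 110--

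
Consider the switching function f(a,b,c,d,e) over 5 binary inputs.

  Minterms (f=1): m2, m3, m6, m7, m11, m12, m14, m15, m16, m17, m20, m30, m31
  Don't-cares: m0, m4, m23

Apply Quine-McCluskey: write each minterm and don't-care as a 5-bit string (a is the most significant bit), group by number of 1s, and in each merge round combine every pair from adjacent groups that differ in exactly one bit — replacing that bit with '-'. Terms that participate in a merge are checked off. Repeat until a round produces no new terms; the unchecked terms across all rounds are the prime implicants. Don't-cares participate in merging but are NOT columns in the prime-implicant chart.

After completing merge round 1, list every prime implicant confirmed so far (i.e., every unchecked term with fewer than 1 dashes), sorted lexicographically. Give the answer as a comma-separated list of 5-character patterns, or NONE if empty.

size-2^0 implicants → 00000(✓)  00010(✓)  00011(✓)  00100(✓)  00110(✓)  00111(✓)  01011(✓)  01100(✓)  01110(✓)  01111(✓)  10000(✓)  10001(✓)  10100(✓)  10111(✓)  11110(✓)  11111(✓)
size-2^1 implicants → -0000(✓)  -0100(✓)  -0111(✓)  -1110(✓)  -1111(✓)  0-011(✓)  0-100(✓)  0-110(✓)  0-111(✓)  00-00(✓)  00-10(✓)  00-11(✓)  000-0(✓)  0001-(✓)  001-0(✓)  0011-(✓)  01-11(✓)  011-0(✓)  0111-(✓)  1-111(✓)  10-00(✓)  1000-  1111-(✓)
size-2^2 implicants → --111  -0-00  -111-  0--11  0-1-0  0-11-  00--0  00-1-
Unchecked terms (primes): --111, -0-00, -111-, 0--11, 0-1-0, 0-11-, 00--0, 00-1-, 1000-

NONE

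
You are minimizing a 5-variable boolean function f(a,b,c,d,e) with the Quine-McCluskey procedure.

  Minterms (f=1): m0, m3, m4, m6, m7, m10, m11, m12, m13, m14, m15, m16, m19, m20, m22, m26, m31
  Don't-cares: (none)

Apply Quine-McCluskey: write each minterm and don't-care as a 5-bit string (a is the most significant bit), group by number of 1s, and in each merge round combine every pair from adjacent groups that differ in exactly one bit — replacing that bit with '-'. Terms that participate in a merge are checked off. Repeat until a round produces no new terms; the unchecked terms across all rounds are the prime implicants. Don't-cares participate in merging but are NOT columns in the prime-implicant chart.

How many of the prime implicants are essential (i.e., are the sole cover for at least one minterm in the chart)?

6

size-2^0 implicants → 00000(✓)  00011(✓)  00100(✓)  00110(✓)  00111(✓)  01010(✓)  01011(✓)  01100(✓)  01101(✓)  01110(✓)  01111(✓)  10000(✓)  10011(✓)  10100(✓)  10110(✓)  11010(✓)  11111(✓)
size-2^1 implicants → -0000(✓)  -0011  -0100(✓)  -0110(✓)  -1010  -1111  0-011(✓)  0-100(✓)  0-110(✓)  0-111(✓)  00-00(✓)  00-11(✓)  001-0(✓)  0011-(✓)  01-10(✓)  01-11(✓)  0101-(✓)  011-0(✓)  011-1(✓)  0110-(✓)  0111-(✓)  10-00(✓)  101-0(✓)
size-2^2 implicants → -0-00  -01-0  0--11  0-1-0  0-11-  01-1-  011--
Unchecked terms (primes): -0-00, -0011, -01-0, -1010, -1111, 0--11, 0-1-0, 0-11-, 01-1-, 011--
Minterm coverage:
  m0 ⊆ -0-00 [E]
  m3 ⊆ -0011,0--11
  m4 ⊆ -0-00,-01-0,0-1-0
  m6 ⊆ -01-0,0-1-0,0-11-
  m7 ⊆ 0--11,0-11-
  m10 ⊆ -1010,01-1-
  m11 ⊆ 0--11,01-1-
  m12 ⊆ 0-1-0,011--
  m13 ⊆ 011-- [E]
  m14 ⊆ 0-1-0,0-11-,01-1-,011--
  m15 ⊆ -1111,0--11,0-11-,01-1-,011--
  m16 ⊆ -0-00 [E]
  m19 ⊆ -0011 [E]
  m20 ⊆ -0-00,-01-0
  m22 ⊆ -01-0 [E]
  m26 ⊆ -1010 [E]
  m31 ⊆ -1111 [E]
E = {-0-00, -0011, -01-0, -1010, -1111, 011--}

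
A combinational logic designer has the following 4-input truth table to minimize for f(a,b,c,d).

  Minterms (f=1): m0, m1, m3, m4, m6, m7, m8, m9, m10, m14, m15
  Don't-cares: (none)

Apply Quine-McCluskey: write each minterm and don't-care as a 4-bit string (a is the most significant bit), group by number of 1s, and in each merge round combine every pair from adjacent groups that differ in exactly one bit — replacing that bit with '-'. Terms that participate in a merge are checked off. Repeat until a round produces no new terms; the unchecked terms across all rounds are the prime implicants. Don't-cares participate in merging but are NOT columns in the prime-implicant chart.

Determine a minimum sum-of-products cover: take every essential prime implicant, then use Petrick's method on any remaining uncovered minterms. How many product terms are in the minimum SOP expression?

Round 0: 0000✓ 0001✓ 0011✓ 0100✓ 0110✓ 0111✓ 1000✓ 1001✓ 1010✓ 1110✓ 1111✓
Round 1: -000✓ -001✓ -110✓ -111✓ 0-00 0-11 00-1 000-✓ 01-0 011-✓ 1-10 10-0 100-✓ 111-✓
Round 2: -00- -11-
PIs = {-00-, -11-, 0-00, 0-11, 00-1, 01-0, 1-10, 10-0}
Coverage chart:
  m0: -00-,0-00
  m1: -00-,00-1
  m3: 0-11,00-1
  m4: 0-00,01-0
  m6: -11-,01-0
  m7: -11-,0-11
  m8: -00-,10-0
  m9: -00- ←essential
  m10: 1-10,10-0
  m14: -11-,1-10
  m15: -11- ←essential
Essential: -00-, -11-
Petrick residual → 0-00, 0-11, 1-10
Min cover (5 terms): b'c' + bc + a'c'd' + a'cd + acd'

5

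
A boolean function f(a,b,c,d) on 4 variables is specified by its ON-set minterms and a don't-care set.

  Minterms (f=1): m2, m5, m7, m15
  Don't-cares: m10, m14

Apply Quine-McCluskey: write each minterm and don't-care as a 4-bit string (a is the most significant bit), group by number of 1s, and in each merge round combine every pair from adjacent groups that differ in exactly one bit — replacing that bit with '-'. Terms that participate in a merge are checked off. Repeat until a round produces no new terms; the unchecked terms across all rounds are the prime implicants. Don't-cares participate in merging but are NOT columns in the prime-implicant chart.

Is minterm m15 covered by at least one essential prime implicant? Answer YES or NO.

NO

size-2^0 implicants → 0010(✓)  0101(✓)  0111(✓)  1010(✓)  1110(✓)  1111(✓)
size-2^1 implicants → -010  -111  01-1  1-10  111-
Unchecked terms (primes): -010, -111, 01-1, 1-10, 111-
Minterm coverage:
  m2 ⊆ -010 [E]
  m5 ⊆ 01-1 [E]
  m7 ⊆ -111,01-1
  m15 ⊆ -111,111-
E = {-010, 01-1}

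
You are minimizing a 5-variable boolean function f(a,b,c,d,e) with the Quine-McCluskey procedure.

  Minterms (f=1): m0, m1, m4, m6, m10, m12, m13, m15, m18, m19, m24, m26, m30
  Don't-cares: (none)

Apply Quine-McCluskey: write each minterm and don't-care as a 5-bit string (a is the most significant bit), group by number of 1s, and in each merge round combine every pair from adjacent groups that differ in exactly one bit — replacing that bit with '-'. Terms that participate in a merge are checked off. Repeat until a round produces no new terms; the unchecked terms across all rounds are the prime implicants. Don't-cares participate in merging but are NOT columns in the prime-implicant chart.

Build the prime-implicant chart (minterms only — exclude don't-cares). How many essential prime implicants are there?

size-2^0 implicants → 00000(✓)  00001(✓)  00100(✓)  00110(✓)  01010(✓)  01100(✓)  01101(✓)  01111(✓)  10010(✓)  10011(✓)  11000(✓)  11010(✓)  11110(✓)
size-2^1 implicants → -1010  0-100  00-00  0000-  001-0  011-1  0110-  1-010  1001-  11-10  110-0
Unchecked terms (primes): -1010, 0-100, 00-00, 0000-, 001-0, 011-1, 0110-, 1-010, 1001-, 11-10, 110-0
Minterm coverage:
  m0 ⊆ 00-00,0000-
  m1 ⊆ 0000- [E]
  m4 ⊆ 0-100,00-00,001-0
  m6 ⊆ 001-0 [E]
  m10 ⊆ -1010 [E]
  m12 ⊆ 0-100,0110-
  m13 ⊆ 011-1,0110-
  m15 ⊆ 011-1 [E]
  m18 ⊆ 1-010,1001-
  m19 ⊆ 1001- [E]
  m24 ⊆ 110-0 [E]
  m26 ⊆ -1010,1-010,11-10,110-0
  m30 ⊆ 11-10 [E]
E = {-1010, 0000-, 001-0, 011-1, 1001-, 11-10, 110-0}

7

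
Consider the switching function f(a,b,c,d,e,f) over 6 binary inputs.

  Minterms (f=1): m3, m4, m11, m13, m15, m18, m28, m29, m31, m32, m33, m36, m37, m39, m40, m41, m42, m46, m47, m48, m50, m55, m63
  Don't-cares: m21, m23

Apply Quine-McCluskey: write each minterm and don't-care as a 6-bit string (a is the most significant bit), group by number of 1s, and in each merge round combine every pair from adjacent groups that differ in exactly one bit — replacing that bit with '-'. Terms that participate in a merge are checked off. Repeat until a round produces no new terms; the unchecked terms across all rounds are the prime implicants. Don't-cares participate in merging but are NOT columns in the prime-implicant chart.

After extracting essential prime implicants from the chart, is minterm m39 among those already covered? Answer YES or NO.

NO

[col 0] 000011*, 000100*, 001011*, 001101*, 001111*, 010010*, 010101*, 010111*, 011100*, 011101*, 011111*, 100000*, 100001*, 100100*, 100101*, 100111*, 101000*, 101001*, 101010*, 101110*, 101111*, 110000*, 110010*, 110111*, 111111*
[col 1] -00100, -01111*, -10010, -10111*, -11111*, 0-1101*, 0-1111*, 00-011, 001-11, 0011-1*, 01-101*, 01-111*, 0101-1*, 0111-1*, 01110-, 1-0000, 1-0111*, 1-1111*, 10-000*, 10-001*, 10-111*, 100-00*, 100-01*, 10000-*, 1001-1, 10010-*, 101-10, 1010-0, 10100-*, 10111-, 11-111*, 1100-0
[col 2] --1111, -1-111, 0-11-1, 01-1-1, 1--111, 10-00-, 100-0-
Prime implicants: --1111, -00100, -1-111, -10010, 0-11-1, 00-011, 001-11, 01-1-1, 01110-, 1--111, 1-0000, 10-00-, 100-0-, 1001-1, 101-10, 1010-0, 10111-, 1100-0
PI chart (minterm → PIs covering it):
  3 | 00-011  (sole → essential)
  4 | -00100  (sole → essential)
  11 | 00-011,001-11
  13 | 0-11-1  (sole → essential)
  15 | --1111,0-11-1,001-11
  18 | -10010  (sole → essential)
  28 | 01110-  (sole → essential)
  29 | 0-11-1,01-1-1,01110-
  31 | --1111,-1-111,0-11-1,01-1-1
  32 | 1-0000,10-00-,100-0-
  33 | 10-00-,100-0-
  36 | -00100,100-0-
  37 | 100-0-,1001-1
  39 | 1--111,1001-1
  40 | 10-00-,1010-0
  41 | 10-00-  (sole → essential)
  42 | 101-10,1010-0
  46 | 101-10,10111-
  47 | --1111,1--111,10111-
  48 | 1-0000,1100-0
  50 | -10010,1100-0
  55 | -1-111,1--111
  63 | --1111,-1-111,1--111
Essential prime implicants: -00100, -10010, 0-11-1, 00-011, 01110-, 10-00-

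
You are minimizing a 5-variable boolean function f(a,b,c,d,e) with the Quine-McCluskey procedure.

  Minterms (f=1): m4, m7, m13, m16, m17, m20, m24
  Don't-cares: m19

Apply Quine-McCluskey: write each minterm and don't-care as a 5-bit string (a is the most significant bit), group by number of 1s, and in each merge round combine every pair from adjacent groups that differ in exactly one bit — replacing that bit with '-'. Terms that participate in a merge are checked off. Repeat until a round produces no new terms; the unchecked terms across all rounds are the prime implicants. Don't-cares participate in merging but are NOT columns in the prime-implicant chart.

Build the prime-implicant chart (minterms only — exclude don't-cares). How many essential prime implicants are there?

4

size-2^0 implicants → 00100(✓)  00111  01101  10000(✓)  10001(✓)  10011(✓)  10100(✓)  11000(✓)
size-2^1 implicants → -0100  1-000  10-00  100-1  1000-
Unchecked terms (primes): -0100, 00111, 01101, 1-000, 10-00, 100-1, 1000-
Minterm coverage:
  m4 ⊆ -0100 [E]
  m7 ⊆ 00111 [E]
  m13 ⊆ 01101 [E]
  m16 ⊆ 1-000,10-00,1000-
  m17 ⊆ 100-1,1000-
  m20 ⊆ -0100,10-00
  m24 ⊆ 1-000 [E]
E = {-0100, 00111, 01101, 1-000}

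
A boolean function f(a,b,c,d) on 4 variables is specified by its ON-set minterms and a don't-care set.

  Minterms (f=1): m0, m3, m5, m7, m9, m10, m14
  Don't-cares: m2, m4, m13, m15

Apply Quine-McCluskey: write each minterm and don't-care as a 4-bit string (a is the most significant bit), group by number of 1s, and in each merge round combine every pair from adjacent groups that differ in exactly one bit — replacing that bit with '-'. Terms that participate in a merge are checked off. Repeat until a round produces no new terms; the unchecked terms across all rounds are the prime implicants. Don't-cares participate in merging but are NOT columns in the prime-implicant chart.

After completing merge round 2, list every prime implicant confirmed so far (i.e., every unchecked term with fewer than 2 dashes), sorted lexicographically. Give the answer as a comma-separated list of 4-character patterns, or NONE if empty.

-010, 0-00, 0-11, 00-0, 001-, 010-, 1-01, 1-10, 111-

[col 0] 0000*, 0010*, 0011*, 0100*, 0101*, 0111*, 1001*, 1010*, 1101*, 1110*, 1111*
[col 1] -010, -101*, -111*, 0-00, 0-11, 00-0, 001-, 01-1*, 010-, 1-01, 1-10, 11-1*, 111-
[col 2] -1-1
Prime implicants: -010, -1-1, 0-00, 0-11, 00-0, 001-, 010-, 1-01, 1-10, 111-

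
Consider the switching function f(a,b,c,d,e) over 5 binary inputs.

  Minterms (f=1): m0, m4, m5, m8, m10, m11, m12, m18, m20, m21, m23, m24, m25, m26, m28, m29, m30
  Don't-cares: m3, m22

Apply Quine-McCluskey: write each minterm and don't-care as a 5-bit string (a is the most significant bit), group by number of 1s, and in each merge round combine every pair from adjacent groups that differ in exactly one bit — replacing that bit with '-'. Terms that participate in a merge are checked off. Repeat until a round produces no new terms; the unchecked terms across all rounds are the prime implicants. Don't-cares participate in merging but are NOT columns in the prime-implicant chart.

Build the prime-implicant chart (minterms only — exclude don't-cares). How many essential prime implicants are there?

5

Round 0: 00000✓ 00011✓ 00100✓ 00101✓ 01000✓ 01010✓ 01011✓ 01100✓ 10010✓ 10100✓ 10101✓ 10110✓ 10111✓ 11000✓ 11001✓ 11010✓ 11100✓ 11101✓ 11110✓
Round 1: -0100✓ -0101✓ -1000✓ -1010✓ -1100✓ 0-000✓ 0-011 0-100✓ 00-00✓ 0010-✓ 01-00✓ 010-0✓ 0101- 1-010✓ 1-100✓ 1-101✓ 1-110✓ 10-10✓ 101-0✓ 101-1✓ 1010-✓ 1011-✓ 11-00✓ 11-01✓ 11-10✓ 110-0✓ 1100-✓ 111-0✓ 1110-✓
Round 2: --100 -010- -1-00 -10-0 0--00 1--10 1-1-0 1-10- 101-- 11--0 11-0-
PIs = {--100, -010-, -1-00, -10-0, 0--00, 0-011, 0101-, 1--10, 1-1-0, 1-10-, 101--, 11--0, 11-0-}
Coverage chart:
  m0: 0--00 ←essential
  m4: --100,-010-,0--00
  m5: -010- ←essential
  m8: -1-00,-10-0,0--00
  m10: -10-0,0101-
  m11: 0-011,0101-
  m12: --100,-1-00,0--00
  m18: 1--10 ←essential
  m20: --100,-010-,1-1-0,1-10-,101--
  m21: -010-,1-10-,101--
  m23: 101-- ←essential
  m24: -1-00,-10-0,11--0,11-0-
  m25: 11-0- ←essential
  m26: -10-0,1--10,11--0
  m28: --100,-1-00,1-1-0,1-10-,11--0,11-0-
  m29: 1-10-,11-0-
  m30: 1--10,1-1-0,11--0
Essential: -010-, 0--00, 1--10, 101--, 11-0-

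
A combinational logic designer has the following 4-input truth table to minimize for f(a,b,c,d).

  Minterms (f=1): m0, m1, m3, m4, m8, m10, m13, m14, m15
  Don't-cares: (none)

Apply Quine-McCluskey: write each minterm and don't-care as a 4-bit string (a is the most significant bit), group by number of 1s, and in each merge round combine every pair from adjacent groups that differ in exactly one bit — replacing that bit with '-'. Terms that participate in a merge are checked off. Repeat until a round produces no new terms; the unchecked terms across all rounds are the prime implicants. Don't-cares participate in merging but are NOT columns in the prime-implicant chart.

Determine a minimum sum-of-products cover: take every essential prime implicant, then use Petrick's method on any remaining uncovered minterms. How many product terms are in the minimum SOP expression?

5

[col 0] 0000*, 0001*, 0011*, 0100*, 1000*, 1010*, 1101*, 1110*, 1111*
[col 1] -000, 0-00, 00-1, 000-, 1-10, 10-0, 11-1, 111-
Prime implicants: -000, 0-00, 00-1, 000-, 1-10, 10-0, 11-1, 111-
PI chart (minterm → PIs covering it):
  0 | -000,0-00,000-
  1 | 00-1,000-
  3 | 00-1  (sole → essential)
  4 | 0-00  (sole → essential)
  8 | -000,10-0
  10 | 1-10,10-0
  13 | 11-1  (sole → essential)
  14 | 1-10,111-
  15 | 11-1,111-
Essential prime implicants: 0-00, 00-1, 11-1
Petrick residual → -000, 1-10
Minimum SOP uses 5 PIs: b'c'd' + a'c'd' + a'b'd + acd' + abd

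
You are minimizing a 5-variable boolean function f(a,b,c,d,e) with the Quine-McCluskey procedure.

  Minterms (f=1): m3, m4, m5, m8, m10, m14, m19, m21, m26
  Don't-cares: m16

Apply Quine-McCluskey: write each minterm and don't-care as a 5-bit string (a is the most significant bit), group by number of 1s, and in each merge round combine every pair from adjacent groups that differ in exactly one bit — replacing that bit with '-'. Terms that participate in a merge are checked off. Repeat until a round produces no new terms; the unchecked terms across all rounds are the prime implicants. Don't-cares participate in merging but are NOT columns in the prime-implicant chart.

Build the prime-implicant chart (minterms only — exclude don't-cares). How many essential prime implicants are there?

6

Round 0: 00011✓ 00100✓ 00101✓ 01000✓ 01010✓ 01110✓ 10000 10011✓ 10101✓ 11010✓
Round 1: -0011 -0101 -1010 0010- 01-10 010-0
PIs = {-0011, -0101, -1010, 0010-, 01-10, 010-0, 10000}
Coverage chart:
  m3: -0011 ←essential
  m4: 0010- ←essential
  m5: -0101,0010-
  m8: 010-0 ←essential
  m10: -1010,01-10,010-0
  m14: 01-10 ←essential
  m19: -0011 ←essential
  m21: -0101 ←essential
  m26: -1010 ←essential
Essential: -0011, -0101, -1010, 0010-, 01-10, 010-0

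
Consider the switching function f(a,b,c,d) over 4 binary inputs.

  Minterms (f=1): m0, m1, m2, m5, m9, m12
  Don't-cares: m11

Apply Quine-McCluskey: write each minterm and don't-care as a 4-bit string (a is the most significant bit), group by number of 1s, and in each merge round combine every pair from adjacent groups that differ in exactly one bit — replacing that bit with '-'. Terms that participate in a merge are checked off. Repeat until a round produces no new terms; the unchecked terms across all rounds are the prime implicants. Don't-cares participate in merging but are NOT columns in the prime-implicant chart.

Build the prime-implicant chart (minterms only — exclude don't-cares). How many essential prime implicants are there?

[col 0] 0000*, 0001*, 0010*, 0101*, 1001*, 1011*, 1100
[col 1] -001, 0-01, 00-0, 000-, 10-1
Prime implicants: -001, 0-01, 00-0, 000-, 10-1, 1100
PI chart (minterm → PIs covering it):
  0 | 00-0,000-
  1 | -001,0-01,000-
  2 | 00-0  (sole → essential)
  5 | 0-01  (sole → essential)
  9 | -001,10-1
  12 | 1100  (sole → essential)
Essential prime implicants: 0-01, 00-0, 1100

3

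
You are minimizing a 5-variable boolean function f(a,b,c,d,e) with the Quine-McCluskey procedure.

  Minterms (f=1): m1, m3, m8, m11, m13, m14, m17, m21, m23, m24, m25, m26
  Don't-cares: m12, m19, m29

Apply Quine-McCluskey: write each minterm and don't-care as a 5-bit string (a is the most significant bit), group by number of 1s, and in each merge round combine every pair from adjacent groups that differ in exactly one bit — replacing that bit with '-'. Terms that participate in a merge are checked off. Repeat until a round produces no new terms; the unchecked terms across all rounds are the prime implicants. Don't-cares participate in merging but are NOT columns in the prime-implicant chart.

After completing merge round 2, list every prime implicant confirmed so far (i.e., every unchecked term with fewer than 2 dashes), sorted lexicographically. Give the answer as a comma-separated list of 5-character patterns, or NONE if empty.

Round 0: 00001✓ 00011✓ 01000✓ 01011✓ 01100✓ 01101✓ 01110✓ 10001✓ 10011✓ 10101✓ 10111✓ 11000✓ 11001✓ 11010✓ 11101✓
Round 1: -0001✓ -0011✓ -1000 -1101 0-011 000-1✓ 01-00 011-0 0110- 1-001✓ 1-101✓ 10-01✓ 10-11✓ 100-1✓ 101-1✓ 11-01✓ 110-0 1100-
Round 2: -00-1 1--01 10--1
PIs = {-00-1, -1000, -1101, 0-011, 01-00, 011-0, 0110-, 1--01, 10--1, 110-0, 1100-}

-1000, -1101, 0-011, 01-00, 011-0, 0110-, 110-0, 1100-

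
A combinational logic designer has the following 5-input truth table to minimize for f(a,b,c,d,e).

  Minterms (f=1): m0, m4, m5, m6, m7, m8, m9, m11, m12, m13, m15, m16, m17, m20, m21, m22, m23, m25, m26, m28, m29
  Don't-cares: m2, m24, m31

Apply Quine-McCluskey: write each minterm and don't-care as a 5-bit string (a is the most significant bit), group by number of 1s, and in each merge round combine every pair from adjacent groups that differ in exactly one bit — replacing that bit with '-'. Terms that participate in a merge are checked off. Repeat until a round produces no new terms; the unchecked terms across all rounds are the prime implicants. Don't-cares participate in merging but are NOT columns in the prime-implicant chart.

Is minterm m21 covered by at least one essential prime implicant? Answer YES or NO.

YES

Round 0: 00000✓ 00010✓ 00100✓ 00101✓ 00110✓ 00111✓ 01000✓ 01001✓ 01011✓ 01100✓ 01101✓ 01111✓ 10000✓ 10001✓ 10100✓ 10101✓ 10110✓ 10111✓ 11000✓ 11001✓ 11010✓ 11100✓ 11101✓ 11111✓
Round 1: -0000✓ -0100✓ -0101✓ -0110✓ -0111✓ -1000✓ -1001✓ -1100✓ -1101✓ -1111✓ 0-000✓ 0-100✓ 0-101✓ 0-111✓ 00-00✓ 00-10✓ 000-0✓ 001-0✓ 001-1✓ 0010-✓ 0011-✓ 01-00✓ 01-01✓ 01-11✓ 010-1✓ 0100-✓ 011-1✓ 0110-✓ 1-000✓ 1-001✓ 1-100✓ 1-101✓ 1-111✓ 10-00✓ 10-01✓ 1000-✓ 101-0✓ 101-1✓ 1010-✓ 1011-✓ 11-00✓ 11-01✓ 110-0 1100-✓ 111-1✓ 1110-✓
Round 2: --000✓ --100✓ --101✓ --111✓ -0-00✓ -01-0✓ -01-1✓ -010-✓ -011-✓ -1-00✓ -1-01✓ -100-✓ -11-1✓ -110-✓ 0--00✓ 0-1-1✓ 0-10-✓ 00--0 001--✓ 01--1 01-0-✓ 1--00✓ 1--01✓ 1-00-✓ 1-1-1✓ 1-10-✓ 10-0-✓ 101--✓ 11-0-✓
Round 3: ---00 --1-1 --10- -01-- -1-0- 1--0-
PIs = {---00, --1-1, --10-, -01--, -1-0-, 00--0, 01--1, 1--0-, 110-0}
Coverage chart:
  m0: ---00,00--0
  m4: ---00,--10-,-01--,00--0
  m5: --1-1,--10-,-01--
  m6: -01--,00--0
  m7: --1-1,-01--
  m8: ---00,-1-0-
  m9: -1-0-,01--1
  m11: 01--1 ←essential
  m12: ---00,--10-,-1-0-
  m13: --1-1,--10-,-1-0-,01--1
  m15: --1-1,01--1
  m16: ---00,1--0-
  m17: 1--0- ←essential
  m20: ---00,--10-,-01--,1--0-
  m21: --1-1,--10-,-01--,1--0-
  m22: -01-- ←essential
  m23: --1-1,-01--
  m25: -1-0-,1--0-
  m26: 110-0 ←essential
  m28: ---00,--10-,-1-0-,1--0-
  m29: --1-1,--10-,-1-0-,1--0-
Essential: -01--, 01--1, 1--0-, 110-0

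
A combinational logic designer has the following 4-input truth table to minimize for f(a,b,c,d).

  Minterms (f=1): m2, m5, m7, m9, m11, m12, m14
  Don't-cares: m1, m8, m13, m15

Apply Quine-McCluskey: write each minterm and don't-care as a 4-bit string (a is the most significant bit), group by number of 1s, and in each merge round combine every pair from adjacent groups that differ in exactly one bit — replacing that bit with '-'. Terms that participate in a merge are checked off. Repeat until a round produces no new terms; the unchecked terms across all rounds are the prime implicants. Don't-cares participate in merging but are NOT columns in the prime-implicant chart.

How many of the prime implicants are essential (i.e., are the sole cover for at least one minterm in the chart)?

4

[col 0] 0001*, 0010, 0101*, 0111*, 1000*, 1001*, 1011*, 1100*, 1101*, 1110*, 1111*
[col 1] -001*, -101*, -111*, 0-01*, 01-1*, 1-00*, 1-01*, 1-11*, 10-1*, 100-*, 11-0*, 11-1*, 110-*, 111-*
[col 2] --01, -1-1, 1--1, 1-0-, 11--
Prime implicants: --01, -1-1, 0010, 1--1, 1-0-, 11--
PI chart (minterm → PIs covering it):
  2 | 0010  (sole → essential)
  5 | --01,-1-1
  7 | -1-1  (sole → essential)
  9 | --01,1--1,1-0-
  11 | 1--1  (sole → essential)
  12 | 1-0-,11--
  14 | 11--  (sole → essential)
Essential prime implicants: -1-1, 0010, 1--1, 11--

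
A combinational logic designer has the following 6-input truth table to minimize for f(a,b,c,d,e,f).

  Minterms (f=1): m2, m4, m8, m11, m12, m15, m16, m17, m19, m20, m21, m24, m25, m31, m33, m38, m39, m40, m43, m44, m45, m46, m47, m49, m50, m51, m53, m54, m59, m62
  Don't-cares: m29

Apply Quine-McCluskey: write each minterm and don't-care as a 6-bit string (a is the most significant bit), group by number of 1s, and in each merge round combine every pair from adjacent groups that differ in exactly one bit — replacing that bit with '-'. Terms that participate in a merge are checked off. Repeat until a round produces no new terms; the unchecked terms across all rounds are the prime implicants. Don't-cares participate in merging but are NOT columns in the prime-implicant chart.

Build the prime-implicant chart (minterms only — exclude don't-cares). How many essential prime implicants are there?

[col 0] 000010, 000100*, 001000*, 001011*, 001100*, 001111*, 010000*, 010001*, 010011*, 010100*, 010101*, 011000*, 011001*, 011101*, 011111*, 100001*, 100110*, 100111*, 101000*, 101011*, 101100*, 101101*, 101110*, 101111*, 110001*, 110010*, 110011*, 110101*, 110110*, 111011*, 111110*
[col 1] -01000*, -01011*, -01100*, -01111*, -10001*, -10011*, -10101*, 0-0100, 0-1000, 0-1111, 00-100, 001-00*, 001-11*, 01-000*, 01-001*, 01-101*, 010-00*, 010-01*, 0100-1*, 01000-*, 01010-*, 011-01*, 01100-*, 0111-1, 1-0001, 1-0110*, 1-1011, 1-1110*, 10-110*, 10-111*, 10011-*, 101-00*, 101-11*, 1011-0*, 1011-1*, 10110-*, 10111-*, 11-011, 11-110*, 110-01*, 110-10, 1100-1*, 11001-
[col 2] -01-00, -01-11, -10-01, -100-1, 01--01, 01-00-, 010-0-, 1--110, 10-11-, 1011--
Prime implicants: -01-00, -01-11, -10-01, -100-1, 0-0100, 0-1000, 0-1111, 00-100, 000010, 01--01, 01-00-, 010-0-, 0111-1, 1--110, 1-0001, 1-1011, 10-11-, 1011--, 11-011, 110-10, 11001-
PI chart (minterm → PIs covering it):
  2 | 000010  (sole → essential)
  4 | 0-0100,00-100
  8 | -01-00,0-1000
  11 | -01-11  (sole → essential)
  12 | -01-00,00-100
  15 | -01-11,0-1111
  16 | 01-00-,010-0-
  17 | -10-01,-100-1,01--01,01-00-,010-0-
  19 | -100-1  (sole → essential)
  20 | 0-0100,010-0-
  21 | -10-01,01--01,010-0-
  24 | 0-1000,01-00-
  25 | 01--01,01-00-
  31 | 0-1111,0111-1
  33 | 1-0001  (sole → essential)
  38 | 1--110,10-11-
  39 | 10-11-  (sole → essential)
  40 | -01-00  (sole → essential)
  43 | -01-11,1-1011
  44 | -01-00,1011--
  45 | 1011--  (sole → essential)
  46 | 1--110,10-11-,1011--
  47 | -01-11,10-11-,1011--
  49 | -10-01,-100-1,1-0001
  50 | 110-10,11001-
  51 | -100-1,11-011,11001-
  53 | -10-01  (sole → essential)
  54 | 1--110,110-10
  59 | 1-1011,11-011
  62 | 1--110  (sole → essential)
Essential prime implicants: -01-00, -01-11, -10-01, -100-1, 000010, 1--110, 1-0001, 10-11-, 1011--

9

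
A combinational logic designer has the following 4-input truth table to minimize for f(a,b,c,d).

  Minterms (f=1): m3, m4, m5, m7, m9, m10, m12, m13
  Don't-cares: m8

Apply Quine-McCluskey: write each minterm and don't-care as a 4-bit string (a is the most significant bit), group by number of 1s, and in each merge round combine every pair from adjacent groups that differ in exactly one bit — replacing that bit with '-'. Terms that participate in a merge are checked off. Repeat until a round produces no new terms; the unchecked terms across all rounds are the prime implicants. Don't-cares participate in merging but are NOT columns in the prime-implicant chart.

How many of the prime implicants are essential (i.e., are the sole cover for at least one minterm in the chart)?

[col 0] 0011*, 0100*, 0101*, 0111*, 1000*, 1001*, 1010*, 1100*, 1101*
[col 1] -100*, -101*, 0-11, 01-1, 010-*, 1-00*, 1-01*, 10-0, 100-*, 110-*
[col 2] -10-, 1-0-
Prime implicants: -10-, 0-11, 01-1, 1-0-, 10-0
PI chart (minterm → PIs covering it):
  3 | 0-11  (sole → essential)
  4 | -10-  (sole → essential)
  5 | -10-,01-1
  7 | 0-11,01-1
  9 | 1-0-  (sole → essential)
  10 | 10-0  (sole → essential)
  12 | -10-,1-0-
  13 | -10-,1-0-
Essential prime implicants: -10-, 0-11, 1-0-, 10-0

4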